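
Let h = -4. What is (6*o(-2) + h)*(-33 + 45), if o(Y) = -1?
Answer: -120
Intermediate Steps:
(6*o(-2) + h)*(-33 + 45) = (6*(-1) - 4)*(-33 + 45) = (-6 - 4)*12 = -10*12 = -120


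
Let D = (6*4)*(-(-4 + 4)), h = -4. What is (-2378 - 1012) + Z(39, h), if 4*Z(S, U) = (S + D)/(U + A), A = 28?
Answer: -108467/32 ≈ -3389.6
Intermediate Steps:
D = 0 (D = 24*(-1*0) = 24*0 = 0)
Z(S, U) = S/(4*(28 + U)) (Z(S, U) = ((S + 0)/(U + 28))/4 = (S/(28 + U))/4 = S/(4*(28 + U)))
(-2378 - 1012) + Z(39, h) = (-2378 - 1012) + (¼)*39/(28 - 4) = -3390 + (¼)*39/24 = -3390 + (¼)*39*(1/24) = -3390 + 13/32 = -108467/32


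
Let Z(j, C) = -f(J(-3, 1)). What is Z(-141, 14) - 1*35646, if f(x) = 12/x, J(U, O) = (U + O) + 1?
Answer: -35634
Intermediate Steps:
J(U, O) = 1 + O + U (J(U, O) = (O + U) + 1 = 1 + O + U)
Z(j, C) = 12 (Z(j, C) = -12/(1 + 1 - 3) = -12/(-1) = -12*(-1) = -1*(-12) = 12)
Z(-141, 14) - 1*35646 = 12 - 1*35646 = 12 - 35646 = -35634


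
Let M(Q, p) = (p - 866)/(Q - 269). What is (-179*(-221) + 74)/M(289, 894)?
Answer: 198165/7 ≈ 28309.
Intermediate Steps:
M(Q, p) = (-866 + p)/(-269 + Q)
(-179*(-221) + 74)/M(289, 894) = (-179*(-221) + 74)/(((-866 + 894)/(-269 + 289))) = (39559 + 74)/((28/20)) = 39633/(((1/20)*28)) = 39633/(7/5) = 39633*(5/7) = 198165/7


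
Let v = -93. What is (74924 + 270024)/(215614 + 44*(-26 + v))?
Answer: 172474/105189 ≈ 1.6397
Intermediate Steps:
(74924 + 270024)/(215614 + 44*(-26 + v)) = (74924 + 270024)/(215614 + 44*(-26 - 93)) = 344948/(215614 + 44*(-119)) = 344948/(215614 - 5236) = 344948/210378 = 344948*(1/210378) = 172474/105189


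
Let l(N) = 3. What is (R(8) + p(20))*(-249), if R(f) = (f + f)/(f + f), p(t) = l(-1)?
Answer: -996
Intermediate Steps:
p(t) = 3
R(f) = 1 (R(f) = (2*f)/((2*f)) = (2*f)*(1/(2*f)) = 1)
(R(8) + p(20))*(-249) = (1 + 3)*(-249) = 4*(-249) = -996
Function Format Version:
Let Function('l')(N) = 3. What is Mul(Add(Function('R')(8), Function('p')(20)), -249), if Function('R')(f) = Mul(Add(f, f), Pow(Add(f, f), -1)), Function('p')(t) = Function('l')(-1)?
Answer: -996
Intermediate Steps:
Function('p')(t) = 3
Function('R')(f) = 1 (Function('R')(f) = Mul(Mul(2, f), Pow(Mul(2, f), -1)) = Mul(Mul(2, f), Mul(Rational(1, 2), Pow(f, -1))) = 1)
Mul(Add(Function('R')(8), Function('p')(20)), -249) = Mul(Add(1, 3), -249) = Mul(4, -249) = -996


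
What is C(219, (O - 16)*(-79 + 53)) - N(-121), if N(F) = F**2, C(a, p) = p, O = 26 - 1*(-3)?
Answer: -14979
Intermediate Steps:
O = 29 (O = 26 + 3 = 29)
C(219, (O - 16)*(-79 + 53)) - N(-121) = (29 - 16)*(-79 + 53) - 1*(-121)**2 = 13*(-26) - 1*14641 = -338 - 14641 = -14979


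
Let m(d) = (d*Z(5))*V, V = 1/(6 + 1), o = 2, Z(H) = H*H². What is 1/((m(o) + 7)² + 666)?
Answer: 49/122035 ≈ 0.00040152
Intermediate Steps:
Z(H) = H³
V = ⅐ (V = 1/7 = ⅐ ≈ 0.14286)
m(d) = 125*d/7 (m(d) = (d*5³)*(⅐) = (d*125)*(⅐) = (125*d)*(⅐) = 125*d/7)
1/((m(o) + 7)² + 666) = 1/(((125/7)*2 + 7)² + 666) = 1/((250/7 + 7)² + 666) = 1/((299/7)² + 666) = 1/(89401/49 + 666) = 1/(122035/49) = 49/122035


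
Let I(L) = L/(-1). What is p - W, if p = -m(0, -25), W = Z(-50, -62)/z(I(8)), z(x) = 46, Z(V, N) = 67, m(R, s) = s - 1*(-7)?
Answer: 761/46 ≈ 16.543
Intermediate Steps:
I(L) = -L (I(L) = L*(-1) = -L)
m(R, s) = 7 + s (m(R, s) = s + 7 = 7 + s)
W = 67/46 ≈ 1.4565
p = 18 (p = -(7 - 25) = -1*(-18) = 18)
p - W = 18 - 1*67/46 = 18 - 67/46 = 761/46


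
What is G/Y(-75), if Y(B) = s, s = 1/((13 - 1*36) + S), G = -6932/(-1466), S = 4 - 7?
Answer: -90116/733 ≈ -122.94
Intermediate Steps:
S = -3
G = 3466/733 (G = -6932*(-1/1466) = 3466/733 ≈ 4.7285)
s = -1/26 (s = 1/((13 - 1*36) - 3) = 1/((13 - 36) - 3) = 1/(-23 - 3) = 1/(-26) = -1/26 ≈ -0.038462)
Y(B) = -1/26
G/Y(-75) = 3466/(733*(-1/26)) = (3466/733)*(-26) = -90116/733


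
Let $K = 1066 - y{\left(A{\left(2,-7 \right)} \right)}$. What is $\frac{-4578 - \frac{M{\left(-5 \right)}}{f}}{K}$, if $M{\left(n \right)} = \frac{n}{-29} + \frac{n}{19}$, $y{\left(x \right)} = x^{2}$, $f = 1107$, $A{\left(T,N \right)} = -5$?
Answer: $- \frac{2792383096}{634965237} \approx -4.3977$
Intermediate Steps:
$M{\left(n \right)} = \frac{10 n}{551}$ ($M{\left(n \right)} = n \left(- \frac{1}{29}\right) + n \frac{1}{19} = - \frac{n}{29} + \frac{n}{19} = \frac{10 n}{551}$)
$K = 1041$ ($K = 1066 - \left(-5\right)^{2} = 1066 - 25 = 1041$)
$\frac{-4578 - \frac{M{\left(-5 \right)}}{f}}{K} = \frac{-4578 - \frac{\frac{10}{551} \left(-5\right)}{1107}}{1041} = \left(-4578 - \left(- \frac{50}{551}\right) \frac{1}{1107}\right) \frac{1}{1041} = \left(-4578 - - \frac{50}{609957}\right) \frac{1}{1041} = \left(-4578 + \frac{50}{609957}\right) \frac{1}{1041} = \left(- \frac{2792383096}{609957}\right) \frac{1}{1041} = - \frac{2792383096}{634965237}$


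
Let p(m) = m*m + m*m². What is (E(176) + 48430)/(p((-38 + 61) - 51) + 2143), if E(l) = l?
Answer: -48606/19025 ≈ -2.5548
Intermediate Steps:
p(m) = m² + m³
(E(176) + 48430)/(p((-38 + 61) - 51) + 2143) = (176 + 48430)/(((-38 + 61) - 51)²*(1 + ((-38 + 61) - 51)) + 2143) = 48606/((23 - 51)²*(1 + (23 - 51)) + 2143) = 48606/((-28)²*(1 - 28) + 2143) = 48606/(784*(-27) + 2143) = 48606/(-21168 + 2143) = 48606/(-19025) = 48606*(-1/19025) = -48606/19025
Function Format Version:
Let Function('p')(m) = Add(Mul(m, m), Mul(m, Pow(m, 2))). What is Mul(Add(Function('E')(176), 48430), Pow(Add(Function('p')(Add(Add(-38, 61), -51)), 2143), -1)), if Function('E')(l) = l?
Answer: Rational(-48606, 19025) ≈ -2.5548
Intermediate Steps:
Function('p')(m) = Add(Pow(m, 2), Pow(m, 3))
Mul(Add(Function('E')(176), 48430), Pow(Add(Function('p')(Add(Add(-38, 61), -51)), 2143), -1)) = Mul(Add(176, 48430), Pow(Add(Mul(Pow(Add(Add(-38, 61), -51), 2), Add(1, Add(Add(-38, 61), -51))), 2143), -1)) = Mul(48606, Pow(Add(Mul(Pow(Add(23, -51), 2), Add(1, Add(23, -51))), 2143), -1)) = Mul(48606, Pow(Add(Mul(Pow(-28, 2), Add(1, -28)), 2143), -1)) = Mul(48606, Pow(Add(Mul(784, -27), 2143), -1)) = Mul(48606, Pow(Add(-21168, 2143), -1)) = Mul(48606, Pow(-19025, -1)) = Mul(48606, Rational(-1, 19025)) = Rational(-48606, 19025)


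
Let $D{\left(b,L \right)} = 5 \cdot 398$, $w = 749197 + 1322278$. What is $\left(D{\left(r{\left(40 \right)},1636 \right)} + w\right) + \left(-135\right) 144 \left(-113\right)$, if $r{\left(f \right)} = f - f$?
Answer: $4270185$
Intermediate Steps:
$r{\left(f \right)} = 0$
$w = 2071475$
$D{\left(b,L \right)} = 1990$
$\left(D{\left(r{\left(40 \right)},1636 \right)} + w\right) + \left(-135\right) 144 \left(-113\right) = \left(1990 + 2071475\right) + \left(-135\right) 144 \left(-113\right) = 2073465 - -2196720 = 2073465 + 2196720 = 4270185$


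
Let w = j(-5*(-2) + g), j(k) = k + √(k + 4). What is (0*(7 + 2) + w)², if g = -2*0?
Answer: (10 + √14)² ≈ 188.83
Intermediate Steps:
g = 0
j(k) = k + √(4 + k)
w = 10 + √14 (w = (-5*(-2) + 0) + √(4 + (-5*(-2) + 0)) = (10 + 0) + √(4 + (10 + 0)) = 10 + √(4 + 10) = 10 + √14 ≈ 13.742)
(0*(7 + 2) + w)² = (0*(7 + 2) + (10 + √14))² = (0*9 + (10 + √14))² = (0 + (10 + √14))² = (10 + √14)²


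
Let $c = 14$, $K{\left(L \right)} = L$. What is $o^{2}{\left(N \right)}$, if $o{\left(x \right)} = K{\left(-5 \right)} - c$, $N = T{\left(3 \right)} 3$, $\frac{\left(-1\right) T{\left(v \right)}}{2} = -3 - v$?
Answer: $361$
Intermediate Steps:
$T{\left(v \right)} = 6 + 2 v$ ($T{\left(v \right)} = - 2 \left(-3 - v\right) = 6 + 2 v$)
$N = 36$ ($N = \left(6 + 2 \cdot 3\right) 3 = \left(6 + 6\right) 3 = 12 \cdot 3 = 36$)
$o{\left(x \right)} = -19$ ($o{\left(x \right)} = -5 - 14 = -19$)
$o^{2}{\left(N \right)} = \left(-19\right)^{2} = 361$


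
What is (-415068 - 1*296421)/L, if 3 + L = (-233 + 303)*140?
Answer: -711489/9797 ≈ -72.623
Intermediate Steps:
L = 9797 (L = -3 + (-233 + 303)*140 = -3 + 70*140 = -3 + 9800 = 9797)
(-415068 - 1*296421)/L = (-415068 - 1*296421)/9797 = (-415068 - 296421)*(1/9797) = -711489*1/9797 = -711489/9797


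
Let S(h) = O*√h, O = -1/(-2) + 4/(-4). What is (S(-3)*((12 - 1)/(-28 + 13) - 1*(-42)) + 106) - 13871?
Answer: -13765 - 619*I*√3/30 ≈ -13765.0 - 35.738*I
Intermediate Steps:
O = -½ (O = -1*(-½) + 4*(-¼) = ½ - 1 = -½ ≈ -0.50000)
S(h) = -√h/2
(S(-3)*((12 - 1)/(-28 + 13) - 1*(-42)) + 106) - 13871 = ((-I*√3/2)*((12 - 1)/(-28 + 13) - 1*(-42)) + 106) - 13871 = ((-I*√3/2)*(11/(-15) + 42) + 106) - 13871 = ((-I*√3/2)*(11*(-1/15) + 42) + 106) - 13871 = ((-I*√3/2)*(-11/15 + 42) + 106) - 13871 = (-I*√3/2*(619/15) + 106) - 13871 = (-619*I*√3/30 + 106) - 13871 = (106 - 619*I*√3/30) - 13871 = -13765 - 619*I*√3/30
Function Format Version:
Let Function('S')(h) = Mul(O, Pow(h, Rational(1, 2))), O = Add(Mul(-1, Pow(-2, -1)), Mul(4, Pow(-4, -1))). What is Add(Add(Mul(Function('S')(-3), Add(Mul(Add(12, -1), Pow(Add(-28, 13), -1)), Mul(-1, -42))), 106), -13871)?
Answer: Add(-13765, Mul(Rational(-619, 30), I, Pow(3, Rational(1, 2)))) ≈ Add(-13765., Mul(-35.738, I))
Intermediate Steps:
O = Rational(-1, 2) (O = Add(Mul(-1, Rational(-1, 2)), Mul(4, Rational(-1, 4))) = Add(Rational(1, 2), -1) = Rational(-1, 2) ≈ -0.50000)
Function('S')(h) = Mul(Rational(-1, 2), Pow(h, Rational(1, 2)))
Add(Add(Mul(Function('S')(-3), Add(Mul(Add(12, -1), Pow(Add(-28, 13), -1)), Mul(-1, -42))), 106), -13871) = Add(Add(Mul(Mul(Rational(-1, 2), Pow(-3, Rational(1, 2))), Add(Mul(Add(12, -1), Pow(Add(-28, 13), -1)), Mul(-1, -42))), 106), -13871) = Add(Add(Mul(Mul(Rational(-1, 2), Mul(I, Pow(3, Rational(1, 2)))), Add(Mul(11, Pow(-15, -1)), 42)), 106), -13871) = Add(Add(Mul(Mul(Rational(-1, 2), I, Pow(3, Rational(1, 2))), Add(Mul(11, Rational(-1, 15)), 42)), 106), -13871) = Add(Add(Mul(Mul(Rational(-1, 2), I, Pow(3, Rational(1, 2))), Add(Rational(-11, 15), 42)), 106), -13871) = Add(Add(Mul(Mul(Rational(-1, 2), I, Pow(3, Rational(1, 2))), Rational(619, 15)), 106), -13871) = Add(Add(Mul(Rational(-619, 30), I, Pow(3, Rational(1, 2))), 106), -13871) = Add(Add(106, Mul(Rational(-619, 30), I, Pow(3, Rational(1, 2)))), -13871) = Add(-13765, Mul(Rational(-619, 30), I, Pow(3, Rational(1, 2))))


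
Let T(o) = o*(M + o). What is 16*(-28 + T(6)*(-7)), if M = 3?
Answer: -6496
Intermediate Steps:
T(o) = o*(3 + o)
16*(-28 + T(6)*(-7)) = 16*(-28 + (6*(3 + 6))*(-7)) = 16*(-28 + (6*9)*(-7)) = 16*(-28 + 54*(-7)) = 16*(-28 - 378) = 16*(-406) = -6496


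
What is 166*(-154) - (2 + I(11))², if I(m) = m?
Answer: -25733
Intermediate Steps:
166*(-154) - (2 + I(11))² = 166*(-154) - (2 + 11)² = -25564 - 1*13² = -25564 - 1*169 = -25564 - 169 = -25733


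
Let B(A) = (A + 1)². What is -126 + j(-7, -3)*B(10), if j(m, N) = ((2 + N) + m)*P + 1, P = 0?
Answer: -5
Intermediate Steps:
B(A) = (1 + A)²
j(m, N) = 1 (j(m, N) = ((2 + N) + m)*0 + 1 = (2 + N + m)*0 + 1 = 0 + 1 = 1)
-126 + j(-7, -3)*B(10) = -126 + 1*(1 + 10)² = -126 + 1*11² = -126 + 1*121 = -126 + 121 = -5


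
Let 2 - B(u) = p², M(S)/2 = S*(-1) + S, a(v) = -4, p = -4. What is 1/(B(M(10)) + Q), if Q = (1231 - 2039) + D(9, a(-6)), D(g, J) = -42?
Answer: -1/864 ≈ -0.0011574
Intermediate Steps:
M(S) = 0 (M(S) = 2*(S*(-1) + S) = 2*(-S + S) = 2*0 = 0)
B(u) = -14 (B(u) = 2 - 1*(-4)² = 2 - 1*16 = 2 - 16 = -14)
Q = -850 (Q = (1231 - 2039) - 42 = -808 - 42 = -850)
1/(B(M(10)) + Q) = 1/(-14 - 850) = 1/(-864) = -1/864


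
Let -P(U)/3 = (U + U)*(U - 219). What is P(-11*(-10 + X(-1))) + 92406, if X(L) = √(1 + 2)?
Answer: 162168 + 66*√3 ≈ 1.6228e+5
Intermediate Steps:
X(L) = √3
P(U) = -6*U*(-219 + U) (P(U) = -3*(U + U)*(U - 219) = -3*2*U*(-219 + U) = -6*U*(-219 + U))
P(-11*(-10 + X(-1))) + 92406 = 6*(-11*(-10 + √3))*(219 - (-11)*(-10 + √3)) + 92406 = 6*(110 - 11*√3)*(219 - (110 - 11*√3)) + 92406 = 6*(110 - 11*√3)*(219 + (-110 + 11*√3)) + 92406 = 6*(110 - 11*√3)*(109 + 11*√3) + 92406 = 6*(109 + 11*√3)*(110 - 11*√3) + 92406 = 92406 + 6*(109 + 11*√3)*(110 - 11*√3)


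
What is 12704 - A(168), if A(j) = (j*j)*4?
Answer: -100192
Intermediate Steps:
A(j) = 4*j² (A(j) = j²*4 = 4*j²)
12704 - A(168) = 12704 - 4*168² = 12704 - 4*28224 = 12704 - 1*112896 = 12704 - 112896 = -100192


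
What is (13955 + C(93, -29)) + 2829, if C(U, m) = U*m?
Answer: 14087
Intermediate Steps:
(13955 + C(93, -29)) + 2829 = (13955 + 93*(-29)) + 2829 = (13955 - 2697) + 2829 = 11258 + 2829 = 14087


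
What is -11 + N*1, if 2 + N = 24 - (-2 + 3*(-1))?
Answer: 16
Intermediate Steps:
N = 27 (N = -2 + (24 - (-2 + 3*(-1))) = -2 + (24 - (-2 - 3)) = -2 + (24 - 1*(-5)) = -2 + (24 + 5) = -2 + 29 = 27)
-11 + N*1 = -11 + 27*1 = -11 + 27 = 16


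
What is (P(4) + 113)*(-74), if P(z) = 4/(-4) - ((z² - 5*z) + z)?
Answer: -8288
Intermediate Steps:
P(z) = -1 - z² + 4*z (P(z) = 4*(-¼) - (z² - 4*z) = -1 + (-z² + 4*z) = -1 - z² + 4*z)
(P(4) + 113)*(-74) = ((-1 - 1*4² + 4*4) + 113)*(-74) = ((-1 - 1*16 + 16) + 113)*(-74) = ((-1 - 16 + 16) + 113)*(-74) = (-1 + 113)*(-74) = 112*(-74) = -8288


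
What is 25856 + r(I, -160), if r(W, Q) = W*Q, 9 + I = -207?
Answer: 60416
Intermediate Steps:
I = -216 (I = -9 - 207 = -216)
r(W, Q) = Q*W
25856 + r(I, -160) = 25856 - 160*(-216) = 25856 + 34560 = 60416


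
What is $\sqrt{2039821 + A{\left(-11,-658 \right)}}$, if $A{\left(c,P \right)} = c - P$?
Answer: $2 \sqrt{510117} \approx 1428.4$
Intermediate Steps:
$\sqrt{2039821 + A{\left(-11,-658 \right)}} = \sqrt{2039821 - -647} = \sqrt{2039821 + \left(-11 + 658\right)} = \sqrt{2039821 + 647} = \sqrt{2040468} = 2 \sqrt{510117}$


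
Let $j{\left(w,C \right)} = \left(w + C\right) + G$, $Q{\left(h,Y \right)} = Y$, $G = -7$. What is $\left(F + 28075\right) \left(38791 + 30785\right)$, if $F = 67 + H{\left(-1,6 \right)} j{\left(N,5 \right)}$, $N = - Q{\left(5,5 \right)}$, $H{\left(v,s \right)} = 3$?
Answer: $1956546696$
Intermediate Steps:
$N = -5$ ($N = \left(-1\right) 5 = -5$)
$j{\left(w,C \right)} = -7 + C + w$ ($j{\left(w,C \right)} = \left(w + C\right) - 7 = \left(C + w\right) - 7 = -7 + C + w$)
$F = 46$ ($F = 67 + 3 \left(-7 + 5 - 5\right) = 67 + 3 \left(-7\right) = 67 - 21 = 46$)
$\left(F + 28075\right) \left(38791 + 30785\right) = \left(46 + 28075\right) \left(38791 + 30785\right) = 28121 \cdot 69576 = 1956546696$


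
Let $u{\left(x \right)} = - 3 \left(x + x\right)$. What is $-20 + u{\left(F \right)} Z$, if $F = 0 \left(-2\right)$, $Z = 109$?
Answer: $-20$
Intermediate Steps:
$F = 0$
$u{\left(x \right)} = - 6 x$ ($u{\left(x \right)} = - 3 \cdot 2 x = - 6 x$)
$-20 + u{\left(F \right)} Z = -20 + \left(-6\right) 0 \cdot 109 = -20 + 0 \cdot 109 = -20 + 0 = -20$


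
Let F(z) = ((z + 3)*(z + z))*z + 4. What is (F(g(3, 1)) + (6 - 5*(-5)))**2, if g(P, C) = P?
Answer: 20449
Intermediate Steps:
F(z) = 4 + 2*z**2*(3 + z) (F(z) = ((3 + z)*(2*z))*z + 4 = (2*z*(3 + z))*z + 4 = 2*z**2*(3 + z) + 4 = 4 + 2*z**2*(3 + z))
(F(g(3, 1)) + (6 - 5*(-5)))**2 = ((4 + 2*3**3 + 6*3**2) + (6 - 5*(-5)))**2 = ((4 + 2*27 + 6*9) + (6 + 25))**2 = ((4 + 54 + 54) + 31)**2 = (112 + 31)**2 = 143**2 = 20449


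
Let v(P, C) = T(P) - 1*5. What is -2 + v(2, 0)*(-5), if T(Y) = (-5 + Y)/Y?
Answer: 61/2 ≈ 30.500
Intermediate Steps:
v(P, C) = -5 + (-5 + P)/P (v(P, C) = (-5 + P)/P - 1*5 = (-5 + P)/P - 5 = -5 + (-5 + P)/P)
-2 + v(2, 0)*(-5) = -2 + (-4 - 5/2)*(-5) = -2 - 13/2*(-5) = -2 + 65/2 = 61/2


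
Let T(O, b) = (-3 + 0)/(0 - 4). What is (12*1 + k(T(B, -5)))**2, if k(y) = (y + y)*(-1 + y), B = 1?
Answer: 8649/64 ≈ 135.14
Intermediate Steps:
T(O, b) = 3/4 (T(O, b) = -3/(-4) = -3*(-1/4) = 3/4)
k(y) = 2*y*(-1 + y) (k(y) = (2*y)*(-1 + y) = 2*y*(-1 + y))
(12*1 + k(T(B, -5)))**2 = (12*1 + 2*(3/4)*(-1 + 3/4))**2 = (12 + 2*(3/4)*(-1/4))**2 = (12 - 3/8)**2 = (93/8)**2 = 8649/64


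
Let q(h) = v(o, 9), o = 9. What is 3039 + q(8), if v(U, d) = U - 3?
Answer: 3045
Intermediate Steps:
v(U, d) = -3 + U
q(h) = 6 (q(h) = -3 + 9 = 6)
3039 + q(8) = 3039 + 6 = 3045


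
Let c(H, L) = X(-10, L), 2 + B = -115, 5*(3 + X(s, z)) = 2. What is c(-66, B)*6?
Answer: -78/5 ≈ -15.600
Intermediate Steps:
X(s, z) = -13/5 (X(s, z) = -3 + (⅕)*2 = -3 + ⅖ = -13/5)
B = -117 (B = -2 - 115 = -117)
c(H, L) = -13/5
c(-66, B)*6 = -13/5*6 = -78/5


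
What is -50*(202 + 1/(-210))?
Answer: -212095/21 ≈ -10100.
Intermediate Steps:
-50*(202 + 1/(-210)) = -50*(202 - 1/210) = -50*42419/210 = -212095/21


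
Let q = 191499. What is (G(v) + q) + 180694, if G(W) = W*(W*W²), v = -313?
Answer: 9598297154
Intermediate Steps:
G(W) = W⁴ (G(W) = W*W³ = W⁴)
(G(v) + q) + 180694 = ((-313)⁴ + 191499) + 180694 = (9597924961 + 191499) + 180694 = 9598116460 + 180694 = 9598297154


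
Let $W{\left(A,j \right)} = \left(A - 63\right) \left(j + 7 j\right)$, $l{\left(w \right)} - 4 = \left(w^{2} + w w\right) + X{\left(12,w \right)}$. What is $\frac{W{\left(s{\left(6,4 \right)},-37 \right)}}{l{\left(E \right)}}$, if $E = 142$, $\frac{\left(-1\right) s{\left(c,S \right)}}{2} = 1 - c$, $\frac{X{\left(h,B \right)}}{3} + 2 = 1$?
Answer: $\frac{15688}{40329} \approx 0.389$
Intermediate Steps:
$X{\left(h,B \right)} = -3$ ($X{\left(h,B \right)} = -6 + 3 \cdot 1 = -6 + 3 = -3$)
$s{\left(c,S \right)} = -2 + 2 c$ ($s{\left(c,S \right)} = - 2 \left(1 - c\right) = -2 + 2 c$)
$l{\left(w \right)} = 1 + 2 w^{2}$ ($l{\left(w \right)} = 4 - \left(3 - w^{2} - w w\right) = 4 + \left(\left(w^{2} + w^{2}\right) - 3\right) = 4 + \left(2 w^{2} - 3\right) = 4 + \left(-3 + 2 w^{2}\right) = 1 + 2 w^{2}$)
$W{\left(A,j \right)} = 8 j \left(-63 + A\right)$ ($W{\left(A,j \right)} = \left(-63 + A\right) 8 j = 8 j \left(-63 + A\right)$)
$\frac{W{\left(s{\left(6,4 \right)},-37 \right)}}{l{\left(E \right)}} = \frac{8 \left(-37\right) \left(-63 + \left(-2 + 2 \cdot 6\right)\right)}{1 + 2 \cdot 142^{2}} = \frac{8 \left(-37\right) \left(-63 + \left(-2 + 12\right)\right)}{1 + 2 \cdot 20164} = \frac{8 \left(-37\right) \left(-63 + 10\right)}{1 + 40328} = \frac{8 \left(-37\right) \left(-53\right)}{40329} = 15688 \cdot \frac{1}{40329} = \frac{15688}{40329}$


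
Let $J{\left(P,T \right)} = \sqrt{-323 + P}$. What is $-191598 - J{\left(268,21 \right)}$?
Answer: $-191598 - i \sqrt{55} \approx -1.916 \cdot 10^{5} - 7.4162 i$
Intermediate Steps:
$-191598 - J{\left(268,21 \right)} = -191598 - \sqrt{-323 + 268} = -191598 - \sqrt{-55} = -191598 - i \sqrt{55}$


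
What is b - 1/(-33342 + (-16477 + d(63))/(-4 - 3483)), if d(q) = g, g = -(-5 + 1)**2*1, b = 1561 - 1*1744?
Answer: -21273208676/116247061 ≈ -183.00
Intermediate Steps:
b = -183 (b = 1561 - 1744 = -183)
g = -16 (g = -1*(-4)**2*1 = -1*16*1 = -16*1 = -16)
d(q) = -16
b - 1/(-33342 + (-16477 + d(63))/(-4 - 3483)) = -183 - 1/(-33342 + (-16477 - 16)/(-4 - 3483)) = -183 - 1/(-33342 - 16493/(-3487)) = -183 - 1/(-33342 - 16493*(-1/3487)) = -183 - 1/(-33342 + 16493/3487) = -183 - 1/(-116247061/3487) = -183 - 1*(-3487/116247061) = -183 + 3487/116247061 = -21273208676/116247061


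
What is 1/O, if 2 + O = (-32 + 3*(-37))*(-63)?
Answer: 1/9007 ≈ 0.00011102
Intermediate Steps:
O = 9007 (O = -2 + (-32 + 3*(-37))*(-63) = -2 + (-32 - 111)*(-63) = -2 - 143*(-63) = -2 + 9009 = 9007)
1/O = 1/9007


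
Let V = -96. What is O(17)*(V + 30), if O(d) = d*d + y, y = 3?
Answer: -19272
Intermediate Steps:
O(d) = 3 + d² (O(d) = d*d + 3 = d² + 3 = 3 + d²)
O(17)*(V + 30) = (3 + 17²)*(-96 + 30) = (3 + 289)*(-66) = 292*(-66) = -19272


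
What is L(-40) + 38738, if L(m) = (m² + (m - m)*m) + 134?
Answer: 40472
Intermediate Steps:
L(m) = 134 + m² (L(m) = (m² + 0*m) + 134 = (m² + 0) + 134 = m² + 134 = 134 + m²)
L(-40) + 38738 = (134 + (-40)²) + 38738 = (134 + 1600) + 38738 = 1734 + 38738 = 40472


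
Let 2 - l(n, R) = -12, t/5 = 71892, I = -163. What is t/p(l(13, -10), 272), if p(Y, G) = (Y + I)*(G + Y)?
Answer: -179730/21307 ≈ -8.4353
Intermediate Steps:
t = 359460 (t = 5*71892 = 359460)
l(n, R) = 14 (l(n, R) = 2 - 1*(-12) = 2 + 12 = 14)
p(Y, G) = (-163 + Y)*(G + Y) (p(Y, G) = (Y - 163)*(G + Y) = (-163 + Y)*(G + Y))
t/p(l(13, -10), 272) = 359460/(14² - 163*272 - 163*14 + 272*14) = 359460/(196 - 44336 - 2282 + 3808) = 359460/(-42614) = 359460*(-1/42614) = -179730/21307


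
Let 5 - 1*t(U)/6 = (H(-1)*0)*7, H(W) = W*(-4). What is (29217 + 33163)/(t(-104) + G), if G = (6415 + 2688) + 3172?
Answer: 12476/2461 ≈ 5.0695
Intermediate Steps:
H(W) = -4*W
t(U) = 30 (t(U) = 30 - 6*-4*(-1)*0*7 = 30 - 6*4*0*7 = 30 - 0*7 = 30 - 6*0 = 30 + 0 = 30)
G = 12275 (G = 9103 + 3172 = 12275)
(29217 + 33163)/(t(-104) + G) = (29217 + 33163)/(30 + 12275) = 62380/12305 = 62380*(1/12305) = 12476/2461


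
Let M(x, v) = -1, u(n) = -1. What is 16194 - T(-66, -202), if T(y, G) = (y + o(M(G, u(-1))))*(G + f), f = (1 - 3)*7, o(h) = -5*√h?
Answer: 1938 - 1080*I ≈ 1938.0 - 1080.0*I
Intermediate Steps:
f = -14 (f = -2*7 = -14)
T(y, G) = (-14 + G)*(y - 5*I) (T(y, G) = (y - 5*I)*(G - 14) = (y - 5*I)*(-14 + G) = (-14 + G)*(y - 5*I))
16194 - T(-66, -202) = 16194 - (-14*(-66) + 70*I - 202*(-66) - 5*I*(-202)) = 16194 - (924 + 70*I + 13332 + 1010*I) = 16194 - (14256 + 1080*I) = 16194 + (-14256 - 1080*I) = 1938 - 1080*I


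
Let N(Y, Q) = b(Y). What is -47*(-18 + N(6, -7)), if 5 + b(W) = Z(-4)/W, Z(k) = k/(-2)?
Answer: 3196/3 ≈ 1065.3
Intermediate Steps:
Z(k) = -k/2 (Z(k) = k*(-1/2) = -k/2)
b(W) = -5 + 2/W (b(W) = -5 + (-1/2*(-4))/W = -5 + 2/W)
N(Y, Q) = -5 + 2/Y
-47*(-18 + N(6, -7)) = -47*(-18 + (-5 + 2/6)) = -47*(-18 + (-5 + 2*(1/6))) = -47*(-18 + (-5 + 1/3)) = -47*(-18 - 14/3) = -47*(-68/3) = 3196/3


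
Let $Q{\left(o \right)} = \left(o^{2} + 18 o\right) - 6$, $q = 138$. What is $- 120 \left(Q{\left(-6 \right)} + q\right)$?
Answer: $-7200$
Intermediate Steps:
$Q{\left(o \right)} = -6 + o^{2} + 18 o$
$- 120 \left(Q{\left(-6 \right)} + q\right) = - 120 \left(\left(-6 + \left(-6\right)^{2} + 18 \left(-6\right)\right) + 138\right) = - 120 \left(\left(-6 + 36 - 108\right) + 138\right) = - 120 \left(-78 + 138\right) = \left(-120\right) 60 = -7200$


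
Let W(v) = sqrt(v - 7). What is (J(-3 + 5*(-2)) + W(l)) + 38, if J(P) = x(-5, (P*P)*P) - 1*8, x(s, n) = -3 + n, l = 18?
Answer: -2170 + sqrt(11) ≈ -2166.7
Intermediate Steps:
W(v) = sqrt(-7 + v)
J(P) = -11 + P**3 (J(P) = (-3 + (P*P)*P) - 1*8 = (-3 + P**2*P) - 8 = (-3 + P**3) - 8 = -11 + P**3)
(J(-3 + 5*(-2)) + W(l)) + 38 = ((-11 + (-3 + 5*(-2))**3) + sqrt(-7 + 18)) + 38 = ((-11 + (-3 - 10)**3) + sqrt(11)) + 38 = ((-11 + (-13)**3) + sqrt(11)) + 38 = ((-11 - 2197) + sqrt(11)) + 38 = (-2208 + sqrt(11)) + 38 = -2170 + sqrt(11)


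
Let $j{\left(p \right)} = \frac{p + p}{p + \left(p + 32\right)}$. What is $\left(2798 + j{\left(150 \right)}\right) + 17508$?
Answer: $\frac{1685473}{83} \approx 20307.0$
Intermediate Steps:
$j{\left(p \right)} = \frac{2 p}{32 + 2 p}$ ($j{\left(p \right)} = \frac{2 p}{p + \left(32 + p\right)} = \frac{2 p}{32 + 2 p}$)
$\left(2798 + j{\left(150 \right)}\right) + 17508 = \left(2798 + \frac{150}{16 + 150}\right) + 17508 = \left(2798 + \frac{150}{166}\right) + 17508 = \left(2798 + 150 \cdot \frac{1}{166}\right) + 17508 = \left(2798 + \frac{75}{83}\right) + 17508 = \frac{232309}{83} + 17508 = \frac{1685473}{83}$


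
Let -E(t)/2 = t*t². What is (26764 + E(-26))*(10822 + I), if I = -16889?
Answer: -375644372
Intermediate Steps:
E(t) = -2*t³ (E(t) = -2*t*t² = -2*t³)
(26764 + E(-26))*(10822 + I) = (26764 - 2*(-26)³)*(10822 - 16889) = (26764 - 2*(-17576))*(-6067) = (26764 + 35152)*(-6067) = 61916*(-6067) = -375644372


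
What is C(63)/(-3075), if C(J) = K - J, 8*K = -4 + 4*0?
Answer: 127/6150 ≈ 0.020650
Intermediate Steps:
K = -½ (K = (-4 + 4*0)/8 = (-4 + 0)/8 = (⅛)*(-4) = -½ ≈ -0.50000)
C(J) = -½ - J
C(63)/(-3075) = (-½ - 1*63)/(-3075) = (-½ - 63)*(-1/3075) = -127/2*(-1/3075) = 127/6150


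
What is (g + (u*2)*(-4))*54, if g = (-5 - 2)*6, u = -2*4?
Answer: 1188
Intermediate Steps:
u = -8
g = -42 (g = -7*6 = -42)
(g + (u*2)*(-4))*54 = (-42 - 8*2*(-4))*54 = (-42 - 16*(-4))*54 = (-42 + 64)*54 = 22*54 = 1188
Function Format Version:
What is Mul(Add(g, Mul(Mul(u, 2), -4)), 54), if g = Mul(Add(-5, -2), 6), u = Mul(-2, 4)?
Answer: 1188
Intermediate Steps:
u = -8
g = -42 (g = Mul(-7, 6) = -42)
Mul(Add(g, Mul(Mul(u, 2), -4)), 54) = Mul(Add(-42, Mul(Mul(-8, 2), -4)), 54) = Mul(Add(-42, Mul(-16, -4)), 54) = Mul(Add(-42, 64), 54) = Mul(22, 54) = 1188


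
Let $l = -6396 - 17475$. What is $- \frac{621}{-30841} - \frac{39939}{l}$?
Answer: $\frac{415527530}{245401837} \approx 1.6933$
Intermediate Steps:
$l = -23871$ ($l = -6396 - 17475 = -23871$)
$- \frac{621}{-30841} - \frac{39939}{l} = - \frac{621}{-30841} - \frac{39939}{-23871} = \left(-621\right) \left(- \frac{1}{30841}\right) - - \frac{13313}{7957} = \frac{621}{30841} + \frac{13313}{7957} = \frac{415527530}{245401837}$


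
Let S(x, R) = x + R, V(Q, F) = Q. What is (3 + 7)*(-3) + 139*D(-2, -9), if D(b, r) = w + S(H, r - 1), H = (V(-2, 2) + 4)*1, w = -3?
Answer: -1559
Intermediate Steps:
H = 2 (H = (-2 + 4)*1 = 2*1 = 2)
S(x, R) = R + x
D(b, r) = -2 + r (D(b, r) = -3 + ((r - 1) + 2) = -3 + ((-1 + r) + 2) = -3 + (1 + r) = -2 + r)
(3 + 7)*(-3) + 139*D(-2, -9) = (3 + 7)*(-3) + 139*(-2 - 9) = 10*(-3) + 139*(-11) = -30 - 1529 = -1559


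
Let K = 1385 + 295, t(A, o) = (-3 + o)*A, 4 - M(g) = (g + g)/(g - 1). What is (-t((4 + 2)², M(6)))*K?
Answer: 84672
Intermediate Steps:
M(g) = 4 - 2*g/(-1 + g) (M(g) = 4 - (g + g)/(g - 1) = 4 - 2*g/(-1 + g))
t(A, o) = A*(-3 + o)
K = 1680
(-t((4 + 2)², M(6)))*K = -(4 + 2)²*(-3 + 2*(-2 + 6)/(-1 + 6))*1680 = -6²*(-3 + 2*4/5)*1680 = -36*(-3 + 2*(⅕)*4)*1680 = -36*(-3 + 8/5)*1680 = -36*(-7)/5*1680 = -1*(-252/5)*1680 = (252/5)*1680 = 84672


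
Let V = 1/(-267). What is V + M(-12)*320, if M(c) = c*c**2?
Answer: -147640321/267 ≈ -5.5296e+5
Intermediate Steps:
M(c) = c**3
V = -1/267 ≈ -0.0037453
V + M(-12)*320 = -1/267 + (-12)**3*320 = -1/267 - 1728*320 = -1/267 - 552960 = -147640321/267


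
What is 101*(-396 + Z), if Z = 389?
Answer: -707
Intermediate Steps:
101*(-396 + Z) = 101*(-396 + 389) = 101*(-7) = -707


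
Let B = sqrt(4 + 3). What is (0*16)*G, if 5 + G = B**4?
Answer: 0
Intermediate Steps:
B = sqrt(7) ≈ 2.6458
G = 44 (G = -5 + (sqrt(7))**4 = -5 + 49 = 44)
(0*16)*G = (0*16)*44 = 0*44 = 0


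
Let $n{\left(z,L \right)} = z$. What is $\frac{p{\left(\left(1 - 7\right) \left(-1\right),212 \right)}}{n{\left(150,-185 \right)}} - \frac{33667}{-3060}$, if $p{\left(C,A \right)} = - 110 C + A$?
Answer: $\frac{122639}{15300} \approx 8.0156$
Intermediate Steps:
$p{\left(C,A \right)} = A - 110 C$
$\frac{p{\left(\left(1 - 7\right) \left(-1\right),212 \right)}}{n{\left(150,-185 \right)}} - \frac{33667}{-3060} = \frac{212 - 110 \left(1 - 7\right) \left(-1\right)}{150} - \frac{33667}{-3060} = \left(212 - 110 \left(\left(-6\right) \left(-1\right)\right)\right) \frac{1}{150} - - \frac{33667}{3060} = \left(212 - 660\right) \frac{1}{150} + \frac{33667}{3060} = \left(-448\right) \frac{1}{150} + \frac{33667}{3060} = - \frac{224}{75} + \frac{33667}{3060} = \frac{122639}{15300}$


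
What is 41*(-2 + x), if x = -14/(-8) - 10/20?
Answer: -123/4 ≈ -30.750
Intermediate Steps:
x = 5/4 (x = -14*(-1/8) - 10*1/20 = 7/4 - 1/2 = 5/4 ≈ 1.2500)
41*(-2 + x) = 41*(-2 + 5/4) = 41*(-3/4) = -123/4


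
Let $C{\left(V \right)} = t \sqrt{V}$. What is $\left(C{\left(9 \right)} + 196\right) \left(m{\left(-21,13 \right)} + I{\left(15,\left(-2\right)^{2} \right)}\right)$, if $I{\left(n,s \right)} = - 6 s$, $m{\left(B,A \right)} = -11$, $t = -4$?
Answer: $-6440$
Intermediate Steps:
$C{\left(V \right)} = - 4 \sqrt{V}$
$\left(C{\left(9 \right)} + 196\right) \left(m{\left(-21,13 \right)} + I{\left(15,\left(-2\right)^{2} \right)}\right) = \left(- 4 \sqrt{9} + 196\right) \left(-11 - 6 \left(-2\right)^{2}\right) = \left(\left(-4\right) 3 + 196\right) \left(-11 - 24\right) = \left(-12 + 196\right) \left(-11 - 24\right) = 184 \left(-35\right) = -6440$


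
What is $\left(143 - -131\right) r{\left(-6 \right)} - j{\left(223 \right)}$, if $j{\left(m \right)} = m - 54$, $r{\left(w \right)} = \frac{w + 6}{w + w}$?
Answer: $-169$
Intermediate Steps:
$r{\left(w \right)} = \frac{6 + w}{2 w}$
$j{\left(m \right)} = -54 + m$ ($j{\left(m \right)} = m - 54 = -54 + m$)
$\left(143 - -131\right) r{\left(-6 \right)} - j{\left(223 \right)} = \left(143 - -131\right) \frac{6 - 6}{2 \left(-6\right)} - \left(-54 + 223\right) = \left(143 + 131\right) \frac{1}{2} \left(- \frac{1}{6}\right) 0 - 169 = 274 \cdot 0 - 169 = 0 - 169 = -169$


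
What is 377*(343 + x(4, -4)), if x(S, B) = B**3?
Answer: 105183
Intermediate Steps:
377*(343 + x(4, -4)) = 377*(343 + (-4)**3) = 377*(343 - 64) = 377*279 = 105183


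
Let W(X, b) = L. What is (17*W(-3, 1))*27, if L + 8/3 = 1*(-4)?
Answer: -3060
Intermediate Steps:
L = -20/3 (L = -8/3 + 1*(-4) = -8/3 - 4 = -20/3 ≈ -6.6667)
W(X, b) = -20/3
(17*W(-3, 1))*27 = (17*(-20/3))*27 = -340/3*27 = -3060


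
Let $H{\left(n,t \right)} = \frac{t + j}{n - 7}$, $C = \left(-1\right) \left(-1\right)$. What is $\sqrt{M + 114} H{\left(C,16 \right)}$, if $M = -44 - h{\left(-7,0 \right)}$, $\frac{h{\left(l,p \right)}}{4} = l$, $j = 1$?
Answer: $- \frac{119 \sqrt{2}}{6} \approx -28.049$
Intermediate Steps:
$h{\left(l,p \right)} = 4 l$
$C = 1$
$H{\left(n,t \right)} = \frac{1 + t}{-7 + n}$ ($H{\left(n,t \right)} = \frac{t + 1}{n - 7} = \frac{1 + t}{-7 + n}$)
$M = -16$ ($M = -44 - 4 \left(-7\right) = -44 - -28 = -44 + 28 = -16$)
$\sqrt{M + 114} H{\left(C,16 \right)} = \sqrt{-16 + 114} \frac{1 + 16}{-7 + 1} = \sqrt{98} \frac{1}{-6} \cdot 17 = 7 \sqrt{2} \left(\left(- \frac{1}{6}\right) 17\right) = 7 \sqrt{2} \left(- \frac{17}{6}\right) = - \frac{119 \sqrt{2}}{6}$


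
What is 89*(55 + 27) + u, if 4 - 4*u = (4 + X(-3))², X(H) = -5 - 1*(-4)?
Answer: 29187/4 ≈ 7296.8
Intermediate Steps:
X(H) = -1 (X(H) = -5 + 4 = -1)
u = -5/4 (u = 1 - (4 - 1)²/4 = 1 - ¼*3² = 1 - ¼*9 = 1 - 9/4 = -5/4 ≈ -1.2500)
89*(55 + 27) + u = 89*(55 + 27) - 5/4 = 89*82 - 5/4 = 7298 - 5/4 = 29187/4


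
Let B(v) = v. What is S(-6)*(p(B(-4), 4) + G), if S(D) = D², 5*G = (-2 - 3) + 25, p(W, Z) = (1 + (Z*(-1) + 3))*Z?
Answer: 144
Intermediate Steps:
p(W, Z) = Z*(4 - Z) (p(W, Z) = (1 + (-Z + 3))*Z = (1 + (3 - Z))*Z = (4 - Z)*Z = Z*(4 - Z))
G = 4 (G = ((-2 - 3) + 25)/5 = (-5 + 25)/5 = (⅕)*20 = 4)
S(-6)*(p(B(-4), 4) + G) = (-6)²*(4*(4 - 1*4) + 4) = 36*(4*(4 - 4) + 4) = 36*(4*0 + 4) = 36*(0 + 4) = 36*4 = 144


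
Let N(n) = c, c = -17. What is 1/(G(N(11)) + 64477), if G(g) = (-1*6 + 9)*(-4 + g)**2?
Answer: 1/65800 ≈ 1.5198e-5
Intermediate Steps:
N(n) = -17
G(g) = 3*(-4 + g)**2 (G(g) = (-6 + 9)*(-4 + g)**2 = 3*(-4 + g)**2)
1/(G(N(11)) + 64477) = 1/(3*(-4 - 17)**2 + 64477) = 1/(3*(-21)**2 + 64477) = 1/(3*441 + 64477) = 1/(1323 + 64477) = 1/65800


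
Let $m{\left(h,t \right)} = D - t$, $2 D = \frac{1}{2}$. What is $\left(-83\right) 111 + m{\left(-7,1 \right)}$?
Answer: $- \frac{36855}{4} \approx -9213.8$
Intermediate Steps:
$D = \frac{1}{4}$ ($D = \frac{1}{2 \cdot 2} = \frac{1}{2} \cdot \frac{1}{2} = \frac{1}{4} \approx 0.25$)
$m{\left(h,t \right)} = \frac{1}{4} - t$
$\left(-83\right) 111 + m{\left(-7,1 \right)} = \left(-83\right) 111 + \left(\frac{1}{4} - 1\right) = -9213 + \left(\frac{1}{4} - 1\right) = -9213 - \frac{3}{4} = - \frac{36855}{4}$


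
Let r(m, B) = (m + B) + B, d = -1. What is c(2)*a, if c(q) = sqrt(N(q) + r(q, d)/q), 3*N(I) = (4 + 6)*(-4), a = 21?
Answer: 14*I*sqrt(30) ≈ 76.681*I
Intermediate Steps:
r(m, B) = m + 2*B (r(m, B) = (B + m) + B = m + 2*B)
N(I) = -40/3 (N(I) = ((4 + 6)*(-4))/3 = (10*(-4))/3 = (1/3)*(-40) = -40/3)
c(q) = sqrt(-40/3 + (-2 + q)/q) (c(q) = sqrt(-40/3 + (q + 2*(-1))/q) = sqrt(-40/3 + (q - 2)/q) = sqrt(-40/3 + (-2 + q)/q))
c(2)*a = (sqrt(-111 - 18/2)/3)*21 = (sqrt(-111 - 18*1/2)/3)*21 = (sqrt(-111 - 9)/3)*21 = (sqrt(-120)/3)*21 = ((2*I*sqrt(30))/3)*21 = (2*I*sqrt(30)/3)*21 = 14*I*sqrt(30)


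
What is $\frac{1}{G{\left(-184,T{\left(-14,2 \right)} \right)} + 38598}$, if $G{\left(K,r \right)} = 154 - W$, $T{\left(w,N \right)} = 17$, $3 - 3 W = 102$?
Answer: $\frac{1}{38785} \approx 2.5783 \cdot 10^{-5}$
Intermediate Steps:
$W = -33$ ($W = 1 - 34 = -33$)
$G{\left(K,r \right)} = 187$ ($G{\left(K,r \right)} = 154 - -33 = 154 + 33 = 187$)
$\frac{1}{G{\left(-184,T{\left(-14,2 \right)} \right)} + 38598} = \frac{1}{187 + 38598} = \frac{1}{38785}$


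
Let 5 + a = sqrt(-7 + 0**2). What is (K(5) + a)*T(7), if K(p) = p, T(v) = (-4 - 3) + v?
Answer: 0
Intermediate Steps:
T(v) = -7 + v
a = -5 + I*sqrt(7) (a = -5 + sqrt(-7 + 0**2) = -5 + sqrt(-7 + 0) = -5 + sqrt(-7) = -5 + I*sqrt(7) ≈ -5.0 + 2.6458*I)
(K(5) + a)*T(7) = (5 + (-5 + I*sqrt(7)))*(-7 + 7) = (I*sqrt(7))*0 = 0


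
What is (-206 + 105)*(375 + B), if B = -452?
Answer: 7777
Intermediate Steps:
(-206 + 105)*(375 + B) = (-206 + 105)*(375 - 452) = -101*(-77) = 7777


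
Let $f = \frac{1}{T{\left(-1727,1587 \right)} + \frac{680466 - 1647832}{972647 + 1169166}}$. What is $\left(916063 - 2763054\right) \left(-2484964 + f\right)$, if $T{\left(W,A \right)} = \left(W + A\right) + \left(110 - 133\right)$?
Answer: $\frac{84567240626999933917}{18425415} \approx 4.5897 \cdot 10^{12}$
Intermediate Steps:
$T{\left(W,A \right)} = -23 + A + W$ ($T{\left(W,A \right)} = \left(A + W\right) + \left(110 - 133\right) = \left(A + W\right) - 23 = -23 + A + W$)
$f = - \frac{112727}{18425415}$ ($f = \frac{1}{\left(-23 + 1587 - 1727\right) + \frac{680466 - 1647832}{972647 + 1169166}} = \frac{1}{-163 - \frac{967366}{2141813}} = \frac{1}{-163 - \frac{50914}{112727}} = \frac{1}{- \frac{18425415}{112727}} = - \frac{112727}{18425415} \approx -0.006118$)
$\left(916063 - 2763054\right) \left(-2484964 + f\right) = \left(916063 - 2763054\right) \left(-2484964 - \frac{112727}{18425415}\right) = \left(-1846991\right) \left(- \frac{45786493072787}{18425415}\right) = \frac{84567240626999933917}{18425415}$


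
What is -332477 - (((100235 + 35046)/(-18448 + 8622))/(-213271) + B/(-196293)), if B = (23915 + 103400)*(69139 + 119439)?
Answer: -86452126239982651919/411351776863878 ≈ -2.1017e+5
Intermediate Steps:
B = 24008808070 (B = 127315*188578 = 24008808070)
-332477 - (((100235 + 35046)/(-18448 + 8622))/(-213271) + B/(-196293)) = -332477 - (((100235 + 35046)/(-18448 + 8622))/(-213271) + 24008808070/(-196293)) = -332477 - ((135281/(-9826))*(-1/213271) + 24008808070*(-1/196293)) = -332477 - ((135281*(-1/9826))*(-1/213271) - 24008808070/196293) = -332477 - (-135281/9826*(-1/213271) - 24008808070/196293) = -332477 - (135281/2095600846 - 24008808070/196293) = -332477 - 1*(-50312878476388913887/411351776863878) = -332477 + 50312878476388913887/411351776863878 = -86452126239982651919/411351776863878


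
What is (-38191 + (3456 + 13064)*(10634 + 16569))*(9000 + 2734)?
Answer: 5272735899846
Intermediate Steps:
(-38191 + (3456 + 13064)*(10634 + 16569))*(9000 + 2734) = (-38191 + 16520*27203)*11734 = (-38191 + 449393560)*11734 = 449355369*11734 = 5272735899846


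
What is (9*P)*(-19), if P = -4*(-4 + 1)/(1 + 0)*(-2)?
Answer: 4104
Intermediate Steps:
P = -24 (P = -(-12)/1*(-2) = -(-12)*(-2) = -4*(-3)*(-2) = 12*(-2) = -24)
(9*P)*(-19) = (9*(-24))*(-19) = -216*(-19) = 4104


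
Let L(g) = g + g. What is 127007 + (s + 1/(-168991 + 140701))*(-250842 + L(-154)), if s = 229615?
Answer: -163141867382332/2829 ≈ -5.7668e+10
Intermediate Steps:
L(g) = 2*g
127007 + (s + 1/(-168991 + 140701))*(-250842 + L(-154)) = 127007 + (229615 + 1/(-168991 + 140701))*(-250842 + 2*(-154)) = 127007 + (229615 + 1/(-28290))*(-250842 - 308) = 127007 + (229615 - 1/28290)*(-251150) = 127007 + (6495808349/28290)*(-251150) = 127007 - 163142226685135/2829 = -163141867382332/2829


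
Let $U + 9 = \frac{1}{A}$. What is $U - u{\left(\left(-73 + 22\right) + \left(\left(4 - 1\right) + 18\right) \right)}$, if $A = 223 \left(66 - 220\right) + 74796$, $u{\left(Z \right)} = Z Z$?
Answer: $- \frac{36772685}{40454} \approx -909.0$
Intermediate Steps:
$u{\left(Z \right)} = Z^{2}$
$A = 40454$ ($A = 223 \left(-154\right) + 74796 = -34342 + 74796 = 40454$)
$U = - \frac{364085}{40454}$ ($U = -9 + \frac{1}{40454} = - \frac{364085}{40454} \approx -9.0$)
$U - u{\left(\left(-73 + 22\right) + \left(\left(4 - 1\right) + 18\right) \right)} = - \frac{364085}{40454} - \left(\left(-73 + 22\right) + \left(\left(4 - 1\right) + 18\right)\right)^{2} = - \frac{364085}{40454} - \left(-51 + \left(3 + 18\right)\right)^{2} = - \frac{364085}{40454} - \left(-51 + 21\right)^{2} = - \frac{364085}{40454} - \left(-30\right)^{2} = - \frac{364085}{40454} - 900 = - \frac{36772685}{40454}$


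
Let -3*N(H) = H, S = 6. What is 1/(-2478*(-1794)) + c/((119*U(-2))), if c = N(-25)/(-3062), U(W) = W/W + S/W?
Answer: 674551/57851930682 ≈ 1.1660e-5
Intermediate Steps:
N(H) = -H/3
U(W) = 1 + 6/W (U(W) = W/W + 6/W = 1 + 6/W)
c = -25/9186 (c = -1/3*(-25)/(-3062) = (25/3)*(-1/3062) = -25/9186 ≈ -0.0027215)
1/(-2478*(-1794)) + c/((119*U(-2))) = 1/(-2478*(-1794)) - 25*(-2/(119*(6 - 2)))/9186 = -1/2478*(-1/1794) - 25/(9186*(119*(-1/2*4))) = 1/4445532 - 25/(9186*(119*(-2))) = 1/4445532 - 25/9186/(-238) = 1/4445532 - 25/9186*(-1/238) = 1/4445532 + 25/2186268 = 674551/57851930682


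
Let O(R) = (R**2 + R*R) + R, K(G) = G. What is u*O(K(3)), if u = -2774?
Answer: -58254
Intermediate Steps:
O(R) = R + 2*R**2 (O(R) = (R**2 + R**2) + R = 2*R**2 + R = R + 2*R**2)
u*O(K(3)) = -8322*(1 + 2*3) = -8322*(1 + 6) = -8322*7 = -2774*21 = -58254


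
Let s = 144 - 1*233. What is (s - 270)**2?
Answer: 128881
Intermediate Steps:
s = -89 (s = 144 - 233 = -89)
(s - 270)**2 = (-89 - 270)**2 = (-359)**2 = 128881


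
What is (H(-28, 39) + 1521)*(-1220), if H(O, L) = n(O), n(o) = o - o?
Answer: -1855620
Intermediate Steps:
n(o) = 0
H(O, L) = 0
(H(-28, 39) + 1521)*(-1220) = (0 + 1521)*(-1220) = 1521*(-1220) = -1855620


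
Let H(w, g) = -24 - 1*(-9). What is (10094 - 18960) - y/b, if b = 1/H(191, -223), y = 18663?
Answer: 271079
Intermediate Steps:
H(w, g) = -15 (H(w, g) = -24 + 9 = -15)
b = -1/15 (b = 1/(-15) = -1/15 ≈ -0.066667)
(10094 - 18960) - y/b = (10094 - 18960) - 18663/(-1/15) = -8866 - 18663*(-15) = -8866 - 1*(-279945) = -8866 + 279945 = 271079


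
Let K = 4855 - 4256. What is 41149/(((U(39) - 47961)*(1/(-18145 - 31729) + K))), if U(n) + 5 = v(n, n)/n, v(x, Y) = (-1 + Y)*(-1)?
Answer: -13339723969/9314438735300 ≈ -0.0014322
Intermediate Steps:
v(x, Y) = 1 - Y
K = 599
U(n) = -5 + (1 - n)/n
41149/(((U(39) - 47961)*(1/(-18145 - 31729) + K))) = 41149/((((-6 + 1/39) - 47961)*(1/(-18145 - 31729) + 599))) = 41149/((((-6 + 1/39) - 47961)*(1/(-49874) + 599))) = 41149/(((-233/39 - 47961)*(-1/49874 + 599))) = 41149/((-1870712/39*29874525/49874)) = 41149/(-9314438735300/324181) = 41149*(-324181/9314438735300) = -13339723969/9314438735300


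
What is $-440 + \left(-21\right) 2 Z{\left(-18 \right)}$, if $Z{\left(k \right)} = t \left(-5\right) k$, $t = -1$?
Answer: $3340$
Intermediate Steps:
$Z{\left(k \right)} = 5 k$ ($Z{\left(k \right)} = \left(-1\right) \left(-5\right) k = 5 k$)
$-440 + \left(-21\right) 2 Z{\left(-18 \right)} = -440 + \left(-21\right) 2 \cdot 5 \left(-18\right) = -440 - -3780 = -440 + 3780 = 3340$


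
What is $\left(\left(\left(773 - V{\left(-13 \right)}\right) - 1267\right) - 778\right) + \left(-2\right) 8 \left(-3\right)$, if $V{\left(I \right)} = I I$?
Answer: $-1393$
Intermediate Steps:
$V{\left(I \right)} = I^{2}$
$\left(\left(\left(773 - V{\left(-13 \right)}\right) - 1267\right) - 778\right) + \left(-2\right) 8 \left(-3\right) = \left(\left(\left(773 - \left(-13\right)^{2}\right) - 1267\right) - 778\right) + \left(-2\right) 8 \left(-3\right) = \left(\left(\left(773 - 169\right) - 1267\right) - 778\right) - -48 = \left(\left(\left(773 - 169\right) - 1267\right) - 778\right) + 48 = \left(\left(604 - 1267\right) - 778\right) + 48 = \left(-663 - 778\right) + 48 = -1441 + 48 = -1393$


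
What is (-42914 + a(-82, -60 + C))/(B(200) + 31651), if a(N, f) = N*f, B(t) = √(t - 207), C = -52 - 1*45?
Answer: -118849505/125223226 + 3755*I*√7/125223226 ≈ -0.9491 + 7.9337e-5*I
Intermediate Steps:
C = -97 (C = -52 - 45 = -97)
B(t) = √(-207 + t)
(-42914 + a(-82, -60 + C))/(B(200) + 31651) = (-42914 - 82*(-60 - 97))/(√(-207 + 200) + 31651) = (-42914 - 82*(-157))/(√(-7) + 31651) = (-42914 + 12874)/(I*√7 + 31651) = -30040/(31651 + I*√7)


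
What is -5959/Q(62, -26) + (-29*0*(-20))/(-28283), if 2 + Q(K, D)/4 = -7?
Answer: 5959/36 ≈ 165.53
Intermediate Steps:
Q(K, D) = -36 (Q(K, D) = -8 + 4*(-7) = -8 - 28 = -36)
-5959/Q(62, -26) + (-29*0*(-20))/(-28283) = -5959/(-36) + (-29*0*(-20))/(-28283) = -5959*(-1/36) + (0*(-20))*(-1/28283) = 5959/36 + 0*(-1/28283) = 5959/36 + 0 = 5959/36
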